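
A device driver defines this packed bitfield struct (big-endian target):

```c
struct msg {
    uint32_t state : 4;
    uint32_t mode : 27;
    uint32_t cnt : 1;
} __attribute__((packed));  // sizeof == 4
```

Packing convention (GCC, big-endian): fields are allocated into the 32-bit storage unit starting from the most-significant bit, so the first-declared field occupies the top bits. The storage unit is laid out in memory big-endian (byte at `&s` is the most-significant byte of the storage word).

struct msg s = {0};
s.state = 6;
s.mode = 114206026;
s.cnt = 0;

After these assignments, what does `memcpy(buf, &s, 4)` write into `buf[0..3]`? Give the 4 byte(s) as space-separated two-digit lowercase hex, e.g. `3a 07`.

6d 9d 4a 94

state (4b) val=6 bits=0x6 at bit 28: 0x60000000
mode (27b) val=114206026 bits=0x6cea54a at bit 1: 0x6d9d4a94
cnt (1b) val=0 bits=0x0 at bit 0: 0x6d9d4a94
word = 0x6d9d4a94 → big-endian bytes:
  [0]=0x6d  [1]=0x9d  [2]=0x4a  [3]=0x94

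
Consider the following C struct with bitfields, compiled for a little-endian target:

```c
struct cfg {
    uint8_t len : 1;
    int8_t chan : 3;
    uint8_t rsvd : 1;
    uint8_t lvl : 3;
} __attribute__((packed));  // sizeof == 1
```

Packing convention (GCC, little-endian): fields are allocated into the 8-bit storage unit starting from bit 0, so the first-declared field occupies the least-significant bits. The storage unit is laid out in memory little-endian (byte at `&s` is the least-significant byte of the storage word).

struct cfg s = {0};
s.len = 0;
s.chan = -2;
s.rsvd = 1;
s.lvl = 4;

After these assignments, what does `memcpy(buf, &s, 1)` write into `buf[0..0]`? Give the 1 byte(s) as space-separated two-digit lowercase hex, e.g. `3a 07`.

len (1b) val=0 bits=0x0 at bit 0: 0x00
chan (3b) val=-2 bits=0x6 at bit 1: 0x0c
rsvd (1b) val=1 bits=0x1 at bit 4: 0x1c
lvl (3b) val=4 bits=0x4 at bit 5: 0x9c
word = 0x9c → little-endian bytes:
  [0]=0x9c

9c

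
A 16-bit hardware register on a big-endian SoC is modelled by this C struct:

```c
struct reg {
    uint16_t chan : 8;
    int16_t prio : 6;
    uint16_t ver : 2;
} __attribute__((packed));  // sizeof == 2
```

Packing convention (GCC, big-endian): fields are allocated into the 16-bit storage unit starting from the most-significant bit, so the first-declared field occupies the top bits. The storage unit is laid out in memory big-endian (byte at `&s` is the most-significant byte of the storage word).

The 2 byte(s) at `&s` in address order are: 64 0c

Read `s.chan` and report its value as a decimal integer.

[0]=0x64 [1]=0x0c (big-endian) → word 0x640c
chan [8+:8] = (word>>8) & 0xff = 100  ←
prio [2+:6] = (word>>2) & 0x3f = 3
ver [0+:2] = (word>>0) & 0x3 = 0

100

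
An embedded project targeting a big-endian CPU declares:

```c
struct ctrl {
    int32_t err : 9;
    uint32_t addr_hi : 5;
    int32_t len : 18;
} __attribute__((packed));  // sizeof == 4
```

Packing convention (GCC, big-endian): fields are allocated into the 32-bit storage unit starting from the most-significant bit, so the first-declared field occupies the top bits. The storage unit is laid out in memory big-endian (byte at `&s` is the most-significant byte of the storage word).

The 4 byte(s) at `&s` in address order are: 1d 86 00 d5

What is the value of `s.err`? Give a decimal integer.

59

[0]=0x1d [1]=0x86 [2]=0x00 [3]=0xd5 (big-endian) → word 0x1d8600d5
err [23+:9] = (word>>23) & 0x1ff = 59  ←
addr_hi [18+:5] = (word>>18) & 0x1f = 1
len [0+:18] = (word>>0) & 0x3ffff = 131285
err signed 9b, MSB=0: value = 59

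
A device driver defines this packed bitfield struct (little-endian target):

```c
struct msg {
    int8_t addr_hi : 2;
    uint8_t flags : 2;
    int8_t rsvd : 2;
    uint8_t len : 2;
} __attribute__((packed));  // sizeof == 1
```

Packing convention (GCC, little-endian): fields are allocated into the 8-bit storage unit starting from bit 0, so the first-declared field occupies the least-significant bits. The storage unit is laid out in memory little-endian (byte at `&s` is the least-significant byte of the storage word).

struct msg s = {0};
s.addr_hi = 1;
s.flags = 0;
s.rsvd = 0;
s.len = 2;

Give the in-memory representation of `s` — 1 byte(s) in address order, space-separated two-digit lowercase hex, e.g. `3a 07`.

addr_hi:2 = 1 → 0x1 << 0 → word 0x01
flags:2 = 0 → 0x0 << 2 → word 0x01
rsvd:2 = 0 → 0x0 << 4 → word 0x01
len:2 = 2 → 0x2 << 6 → word 0x81
word = 0x81 → little-endian bytes:
  [0]=0x81

81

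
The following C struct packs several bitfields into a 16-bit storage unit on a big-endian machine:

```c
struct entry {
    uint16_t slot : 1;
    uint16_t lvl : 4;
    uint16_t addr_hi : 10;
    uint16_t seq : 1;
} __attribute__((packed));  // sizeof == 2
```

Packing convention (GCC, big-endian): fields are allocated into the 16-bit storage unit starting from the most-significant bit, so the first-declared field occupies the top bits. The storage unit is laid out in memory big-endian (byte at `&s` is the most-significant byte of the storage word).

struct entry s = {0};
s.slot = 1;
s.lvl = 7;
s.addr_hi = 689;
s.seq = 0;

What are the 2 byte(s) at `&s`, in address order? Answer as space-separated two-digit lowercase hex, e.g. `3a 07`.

[15+:1] slot=1 & 0x1 = 0x1; word=0x8000
[11+:4] lvl=7 & 0xf = 0x7; word=0xb800
[1+:10] addr_hi=689 & 0x3ff = 0x2b1; word=0xbd62
[0+:1] seq=0 & 0x1 = 0x0; word=0xbd62
word = 0xbd62 → big-endian bytes:
  [0]=0xbd  [1]=0x62

bd 62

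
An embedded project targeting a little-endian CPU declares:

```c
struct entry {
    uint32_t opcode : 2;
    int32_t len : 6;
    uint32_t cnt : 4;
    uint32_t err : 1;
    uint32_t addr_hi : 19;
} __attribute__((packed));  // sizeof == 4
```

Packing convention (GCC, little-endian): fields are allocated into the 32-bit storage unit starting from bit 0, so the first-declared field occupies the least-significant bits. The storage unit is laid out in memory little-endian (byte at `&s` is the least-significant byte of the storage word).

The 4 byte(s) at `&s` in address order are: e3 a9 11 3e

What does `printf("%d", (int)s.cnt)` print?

9

[0]=0xe3 [1]=0xa9 [2]=0x11 [3]=0x3e (little-endian) → word 0x3e11a9e3
opcode [0+:2] = (word>>0) & 0x3 = 3
len [2+:6] = (word>>2) & 0x3f = 56
cnt [8+:4] = (word>>8) & 0xf = 9  ←
err [12+:1] = (word>>12) & 0x1 = 0
addr_hi [13+:19] = (word>>13) & 0x7ffff = 127117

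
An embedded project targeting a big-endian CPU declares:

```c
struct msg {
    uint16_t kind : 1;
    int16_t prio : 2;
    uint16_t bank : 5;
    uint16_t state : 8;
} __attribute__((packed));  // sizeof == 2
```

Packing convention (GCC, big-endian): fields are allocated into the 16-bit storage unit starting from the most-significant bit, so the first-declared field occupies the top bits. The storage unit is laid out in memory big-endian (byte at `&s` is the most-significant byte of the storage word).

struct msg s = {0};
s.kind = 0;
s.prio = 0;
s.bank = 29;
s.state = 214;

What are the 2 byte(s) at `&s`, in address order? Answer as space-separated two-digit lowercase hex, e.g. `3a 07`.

[15+:1] kind=0 & 0x1 = 0x0; word=0x0000
[13+:2] prio=0 & 0x3 = 0x0; word=0x0000
[8+:5] bank=29 & 0x1f = 0x1d; word=0x1d00
[0+:8] state=214 & 0xff = 0xd6; word=0x1dd6
word = 0x1dd6 → big-endian bytes:
  [0]=0x1d  [1]=0xd6

1d d6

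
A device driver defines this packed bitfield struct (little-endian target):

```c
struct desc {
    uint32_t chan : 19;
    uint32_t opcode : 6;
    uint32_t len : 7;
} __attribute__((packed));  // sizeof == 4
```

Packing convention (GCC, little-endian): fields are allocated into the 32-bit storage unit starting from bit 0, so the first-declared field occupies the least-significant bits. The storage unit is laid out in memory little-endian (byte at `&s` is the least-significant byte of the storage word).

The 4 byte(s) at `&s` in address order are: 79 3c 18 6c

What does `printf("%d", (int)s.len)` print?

[0]=0x79 [1]=0x3c [2]=0x18 [3]=0x6c (little-endian) → word 0x6c183c79
chan:19 @ bit 0 → (0x6c183c79>>0)&0x7ffff = 0x3c79
opcode:6 @ bit 19 → (0x6c183c79>>19)&0x3f = 0x3
len:7 @ bit 25 → (0x6c183c79>>25)&0x7f = 0x36  ←

54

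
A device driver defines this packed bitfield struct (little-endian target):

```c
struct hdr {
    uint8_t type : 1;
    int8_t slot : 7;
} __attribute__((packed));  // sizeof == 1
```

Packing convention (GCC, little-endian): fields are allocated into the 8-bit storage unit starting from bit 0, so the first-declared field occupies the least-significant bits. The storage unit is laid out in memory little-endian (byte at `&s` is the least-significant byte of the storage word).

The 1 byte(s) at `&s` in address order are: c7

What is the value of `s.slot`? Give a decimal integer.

[0]=0xc7 (little-endian) → word 0xc7
type:1 @ bit 0 → (0xc7>>0)&0x1 = 0x1
slot:7 @ bit 1 → (0xc7>>1)&0x7f = 0x63  ←
slot signed 7b, MSB=1: 99 - 128 = -29

-29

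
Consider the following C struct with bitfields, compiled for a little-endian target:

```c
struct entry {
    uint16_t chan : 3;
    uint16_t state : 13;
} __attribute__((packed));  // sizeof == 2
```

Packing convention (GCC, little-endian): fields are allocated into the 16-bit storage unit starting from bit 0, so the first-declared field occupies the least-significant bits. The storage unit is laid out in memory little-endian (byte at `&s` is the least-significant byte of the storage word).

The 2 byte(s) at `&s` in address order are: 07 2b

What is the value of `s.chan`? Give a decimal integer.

7

[0]=0x07 [1]=0x2b (little-endian) → word 0x2b07
chan:3 @ bit 0 → (0x2b07>>0)&0x7 = 0x7  ←
state:13 @ bit 3 → (0x2b07>>3)&0x1fff = 0x560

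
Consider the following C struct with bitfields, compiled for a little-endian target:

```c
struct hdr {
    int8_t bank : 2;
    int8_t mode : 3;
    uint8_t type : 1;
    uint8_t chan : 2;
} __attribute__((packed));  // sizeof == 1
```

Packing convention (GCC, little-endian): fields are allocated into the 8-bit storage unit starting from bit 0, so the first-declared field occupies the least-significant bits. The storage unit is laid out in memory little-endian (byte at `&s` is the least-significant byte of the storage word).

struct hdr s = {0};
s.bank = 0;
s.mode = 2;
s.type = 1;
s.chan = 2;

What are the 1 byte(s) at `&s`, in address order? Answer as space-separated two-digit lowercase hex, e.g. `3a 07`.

bank (2b) val=0 bits=0x0 at bit 0: 0x00
mode (3b) val=2 bits=0x2 at bit 2: 0x08
type (1b) val=1 bits=0x1 at bit 5: 0x28
chan (2b) val=2 bits=0x2 at bit 6: 0xa8
word = 0xa8 → little-endian bytes:
  [0]=0xa8

a8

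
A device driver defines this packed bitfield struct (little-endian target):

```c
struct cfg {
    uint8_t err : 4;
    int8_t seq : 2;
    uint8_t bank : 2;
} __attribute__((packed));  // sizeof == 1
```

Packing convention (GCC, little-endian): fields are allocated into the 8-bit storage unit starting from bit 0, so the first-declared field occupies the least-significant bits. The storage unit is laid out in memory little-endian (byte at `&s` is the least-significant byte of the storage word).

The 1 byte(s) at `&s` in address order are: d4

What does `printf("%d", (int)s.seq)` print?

[0]=0xd4 (little-endian) → word 0xd4
err [0+:4] = (word>>0) & 0xf = 4
seq [4+:2] = (word>>4) & 0x3 = 1  ←
bank [6+:2] = (word>>6) & 0x3 = 3
seq signed 2b, MSB=0: value = 1

1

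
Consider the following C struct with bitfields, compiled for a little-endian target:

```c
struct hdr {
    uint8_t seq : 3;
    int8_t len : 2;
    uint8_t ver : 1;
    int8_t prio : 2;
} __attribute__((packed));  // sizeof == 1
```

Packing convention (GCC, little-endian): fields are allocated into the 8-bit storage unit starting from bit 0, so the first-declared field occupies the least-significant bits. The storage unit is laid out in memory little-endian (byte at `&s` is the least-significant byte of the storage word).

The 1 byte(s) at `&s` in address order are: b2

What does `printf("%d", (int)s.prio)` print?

-2

[0]=0xb2 (little-endian) → word 0xb2
seq:3 @ bit 0 → (0xb2>>0)&0x7 = 0x2
len:2 @ bit 3 → (0xb2>>3)&0x3 = 0x2
ver:1 @ bit 5 → (0xb2>>5)&0x1 = 0x1
prio:2 @ bit 6 → (0xb2>>6)&0x3 = 0x2  ←
prio signed 2b, MSB=1: 2 - 4 = -2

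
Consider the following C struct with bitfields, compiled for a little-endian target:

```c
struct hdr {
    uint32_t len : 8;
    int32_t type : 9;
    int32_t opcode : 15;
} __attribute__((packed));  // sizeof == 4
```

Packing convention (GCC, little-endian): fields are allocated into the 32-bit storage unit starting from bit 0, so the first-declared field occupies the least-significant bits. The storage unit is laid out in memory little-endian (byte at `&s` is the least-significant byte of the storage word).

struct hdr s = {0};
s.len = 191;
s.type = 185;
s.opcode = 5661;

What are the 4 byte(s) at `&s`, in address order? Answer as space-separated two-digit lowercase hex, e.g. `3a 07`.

len (8b) val=191 bits=0xbf at bit 0: 0x000000bf
type (9b) val=185 bits=0xb9 at bit 8: 0x0000b9bf
opcode (15b) val=5661 bits=0x161d at bit 17: 0x2c3ab9bf
word = 0x2c3ab9bf → little-endian bytes:
  [0]=0xbf  [1]=0xb9  [2]=0x3a  [3]=0x2c

bf b9 3a 2c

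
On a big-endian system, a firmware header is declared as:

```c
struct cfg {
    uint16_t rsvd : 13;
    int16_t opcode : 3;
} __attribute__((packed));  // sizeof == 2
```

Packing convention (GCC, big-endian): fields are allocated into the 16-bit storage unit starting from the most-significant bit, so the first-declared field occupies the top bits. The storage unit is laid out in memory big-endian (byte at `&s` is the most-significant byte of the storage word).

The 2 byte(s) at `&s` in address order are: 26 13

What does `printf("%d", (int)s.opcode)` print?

3

[0]=0x26 [1]=0x13 (big-endian) → word 0x2613
rsvd [3+:13] = (word>>3) & 0x1fff = 1218
opcode [0+:3] = (word>>0) & 0x7 = 3  ←
opcode signed 3b, MSB=0: value = 3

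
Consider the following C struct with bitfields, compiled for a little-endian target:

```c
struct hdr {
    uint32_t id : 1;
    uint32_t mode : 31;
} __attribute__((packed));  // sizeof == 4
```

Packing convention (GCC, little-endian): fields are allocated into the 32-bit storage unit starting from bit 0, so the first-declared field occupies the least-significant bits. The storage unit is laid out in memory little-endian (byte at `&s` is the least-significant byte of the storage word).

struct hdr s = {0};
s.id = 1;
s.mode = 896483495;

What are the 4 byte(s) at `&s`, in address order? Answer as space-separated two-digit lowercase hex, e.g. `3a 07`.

[0+:1] id=1 & 0x1 = 0x1; word=0x00000001
[1+:31] mode=896483495 & 0x7fffffff = 0x356f40a7; word=0x6ade814f
word = 0x6ade814f → little-endian bytes:
  [0]=0x4f  [1]=0x81  [2]=0xde  [3]=0x6a

4f 81 de 6a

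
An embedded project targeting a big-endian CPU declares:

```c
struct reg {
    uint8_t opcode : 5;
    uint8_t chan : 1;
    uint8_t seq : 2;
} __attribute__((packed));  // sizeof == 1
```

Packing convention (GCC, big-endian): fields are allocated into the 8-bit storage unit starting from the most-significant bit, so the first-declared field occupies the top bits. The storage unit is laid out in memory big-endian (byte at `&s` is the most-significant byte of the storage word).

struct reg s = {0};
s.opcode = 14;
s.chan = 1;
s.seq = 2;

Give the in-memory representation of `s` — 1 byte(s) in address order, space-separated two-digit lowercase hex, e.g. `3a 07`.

[3+:5] opcode=14 & 0x1f = 0xe; word=0x70
[2+:1] chan=1 & 0x1 = 0x1; word=0x74
[0+:2] seq=2 & 0x3 = 0x2; word=0x76
word = 0x76 → big-endian bytes:
  [0]=0x76

76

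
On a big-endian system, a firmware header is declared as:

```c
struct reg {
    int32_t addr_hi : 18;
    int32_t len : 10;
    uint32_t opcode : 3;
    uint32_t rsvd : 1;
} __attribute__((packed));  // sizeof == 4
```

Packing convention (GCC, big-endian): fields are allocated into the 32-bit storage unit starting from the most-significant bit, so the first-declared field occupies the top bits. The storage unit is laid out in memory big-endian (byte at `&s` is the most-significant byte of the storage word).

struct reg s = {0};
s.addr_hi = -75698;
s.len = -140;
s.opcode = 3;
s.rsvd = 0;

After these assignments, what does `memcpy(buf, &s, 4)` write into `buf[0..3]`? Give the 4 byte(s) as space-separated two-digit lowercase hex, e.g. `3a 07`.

b6 13 b7 46

[14+:18] addr_hi=-75698 & 0x3ffff = 0x2d84e; word=0xb6138000
[4+:10] len=-140 & 0x3ff = 0x374; word=0xb613b740
[1+:3] opcode=3 & 0x7 = 0x3; word=0xb613b746
[0+:1] rsvd=0 & 0x1 = 0x0; word=0xb613b746
word = 0xb613b746 → big-endian bytes:
  [0]=0xb6  [1]=0x13  [2]=0xb7  [3]=0x46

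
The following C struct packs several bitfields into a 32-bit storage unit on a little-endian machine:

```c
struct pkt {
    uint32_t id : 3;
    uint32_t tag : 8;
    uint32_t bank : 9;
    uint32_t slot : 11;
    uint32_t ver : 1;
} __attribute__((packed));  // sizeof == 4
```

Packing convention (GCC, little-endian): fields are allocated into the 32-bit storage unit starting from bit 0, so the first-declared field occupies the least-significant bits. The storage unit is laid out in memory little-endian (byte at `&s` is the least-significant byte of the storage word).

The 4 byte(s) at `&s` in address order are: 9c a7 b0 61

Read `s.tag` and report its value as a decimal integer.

243

[0]=0x9c [1]=0xa7 [2]=0xb0 [3]=0x61 (little-endian) → word 0x61b0a79c
id [0+:3] = (word>>0) & 0x7 = 4
tag [3+:8] = (word>>3) & 0xff = 243  ←
bank [11+:9] = (word>>11) & 0x1ff = 20
slot [20+:11] = (word>>20) & 0x7ff = 1563
ver [31+:1] = (word>>31) & 0x1 = 0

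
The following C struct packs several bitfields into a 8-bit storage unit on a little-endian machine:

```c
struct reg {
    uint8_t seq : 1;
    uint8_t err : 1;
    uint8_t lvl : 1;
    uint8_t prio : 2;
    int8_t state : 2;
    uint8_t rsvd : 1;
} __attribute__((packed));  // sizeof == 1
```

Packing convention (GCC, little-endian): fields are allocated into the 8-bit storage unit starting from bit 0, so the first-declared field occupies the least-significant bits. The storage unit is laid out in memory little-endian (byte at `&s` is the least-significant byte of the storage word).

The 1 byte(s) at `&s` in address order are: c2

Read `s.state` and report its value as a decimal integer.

[0]=0xc2 (little-endian) → word 0xc2
seq:1 @ bit 0 → (0xc2>>0)&0x1 = 0x0
err:1 @ bit 1 → (0xc2>>1)&0x1 = 0x1
lvl:1 @ bit 2 → (0xc2>>2)&0x1 = 0x0
prio:2 @ bit 3 → (0xc2>>3)&0x3 = 0x0
state:2 @ bit 5 → (0xc2>>5)&0x3 = 0x2  ←
rsvd:1 @ bit 7 → (0xc2>>7)&0x1 = 0x1
state signed 2b, MSB=1: 2 - 4 = -2

-2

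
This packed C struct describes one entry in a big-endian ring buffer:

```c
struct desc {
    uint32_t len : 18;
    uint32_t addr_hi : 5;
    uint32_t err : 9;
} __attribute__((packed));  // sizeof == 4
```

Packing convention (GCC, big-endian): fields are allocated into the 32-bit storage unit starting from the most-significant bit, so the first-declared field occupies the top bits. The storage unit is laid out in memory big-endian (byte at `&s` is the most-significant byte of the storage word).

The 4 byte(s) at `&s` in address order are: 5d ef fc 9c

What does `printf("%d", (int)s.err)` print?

[0]=0x5d [1]=0xef [2]=0xfc [3]=0x9c (big-endian) → word 0x5deffc9c
len:18 @ bit 14 → (0x5deffc9c>>14)&0x3ffff = 0x177bf
addr_hi:5 @ bit 9 → (0x5deffc9c>>9)&0x1f = 0x1e
err:9 @ bit 0 → (0x5deffc9c>>0)&0x1ff = 0x9c  ←

156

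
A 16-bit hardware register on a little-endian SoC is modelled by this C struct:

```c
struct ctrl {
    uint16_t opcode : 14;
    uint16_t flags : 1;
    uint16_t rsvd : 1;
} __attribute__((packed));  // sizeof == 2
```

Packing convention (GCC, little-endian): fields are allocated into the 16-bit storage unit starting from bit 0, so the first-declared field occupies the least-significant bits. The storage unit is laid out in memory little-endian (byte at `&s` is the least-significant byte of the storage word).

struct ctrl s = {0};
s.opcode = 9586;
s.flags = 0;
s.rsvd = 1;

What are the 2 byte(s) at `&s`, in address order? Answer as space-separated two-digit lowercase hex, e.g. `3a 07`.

[0+:14] opcode=9586 & 0x3fff = 0x2572; word=0x2572
[14+:1] flags=0 & 0x1 = 0x0; word=0x2572
[15+:1] rsvd=1 & 0x1 = 0x1; word=0xa572
word = 0xa572 → little-endian bytes:
  [0]=0x72  [1]=0xa5

72 a5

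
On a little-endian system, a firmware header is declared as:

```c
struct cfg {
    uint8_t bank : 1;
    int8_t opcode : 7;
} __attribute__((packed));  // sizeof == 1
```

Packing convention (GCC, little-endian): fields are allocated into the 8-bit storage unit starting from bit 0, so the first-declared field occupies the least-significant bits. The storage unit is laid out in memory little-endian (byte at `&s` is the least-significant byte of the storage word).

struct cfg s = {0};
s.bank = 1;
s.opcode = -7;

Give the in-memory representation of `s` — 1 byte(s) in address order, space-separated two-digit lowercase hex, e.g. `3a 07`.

f3

bank (1b) val=1 bits=0x1 at bit 0: 0x01
opcode (7b) val=-7 bits=0x79 at bit 1: 0xf3
word = 0xf3 → little-endian bytes:
  [0]=0xf3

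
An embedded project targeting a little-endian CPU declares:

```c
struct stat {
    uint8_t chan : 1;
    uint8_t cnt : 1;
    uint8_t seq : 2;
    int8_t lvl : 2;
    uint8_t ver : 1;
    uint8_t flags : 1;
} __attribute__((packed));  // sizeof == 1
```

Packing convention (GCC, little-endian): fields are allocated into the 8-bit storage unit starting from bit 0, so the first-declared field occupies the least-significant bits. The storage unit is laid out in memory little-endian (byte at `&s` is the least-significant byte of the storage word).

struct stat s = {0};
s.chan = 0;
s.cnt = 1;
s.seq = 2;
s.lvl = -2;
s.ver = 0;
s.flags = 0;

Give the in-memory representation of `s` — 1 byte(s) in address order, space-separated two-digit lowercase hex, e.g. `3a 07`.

2a

[0+:1] chan=0 & 0x1 = 0x0; word=0x00
[1+:1] cnt=1 & 0x1 = 0x1; word=0x02
[2+:2] seq=2 & 0x3 = 0x2; word=0x0a
[4+:2] lvl=-2 & 0x3 = 0x2; word=0x2a
[6+:1] ver=0 & 0x1 = 0x0; word=0x2a
[7+:1] flags=0 & 0x1 = 0x0; word=0x2a
word = 0x2a → little-endian bytes:
  [0]=0x2a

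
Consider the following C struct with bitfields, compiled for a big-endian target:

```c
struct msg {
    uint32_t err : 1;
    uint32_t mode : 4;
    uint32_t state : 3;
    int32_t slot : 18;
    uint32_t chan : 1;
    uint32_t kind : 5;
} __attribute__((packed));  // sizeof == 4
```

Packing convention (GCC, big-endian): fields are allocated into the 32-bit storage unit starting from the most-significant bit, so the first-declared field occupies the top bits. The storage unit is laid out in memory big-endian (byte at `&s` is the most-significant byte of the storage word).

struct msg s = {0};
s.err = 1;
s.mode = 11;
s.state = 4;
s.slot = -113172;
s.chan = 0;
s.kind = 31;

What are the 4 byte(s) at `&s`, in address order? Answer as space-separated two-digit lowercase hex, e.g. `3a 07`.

dc 91 7b 1f

[31+:1] err=1 & 0x1 = 0x1; word=0x80000000
[27+:4] mode=11 & 0xf = 0xb; word=0xd8000000
[24+:3] state=4 & 0x7 = 0x4; word=0xdc000000
[6+:18] slot=-113172 & 0x3ffff = 0x245ec; word=0xdc917b00
[5+:1] chan=0 & 0x1 = 0x0; word=0xdc917b00
[0+:5] kind=31 & 0x1f = 0x1f; word=0xdc917b1f
word = 0xdc917b1f → big-endian bytes:
  [0]=0xdc  [1]=0x91  [2]=0x7b  [3]=0x1f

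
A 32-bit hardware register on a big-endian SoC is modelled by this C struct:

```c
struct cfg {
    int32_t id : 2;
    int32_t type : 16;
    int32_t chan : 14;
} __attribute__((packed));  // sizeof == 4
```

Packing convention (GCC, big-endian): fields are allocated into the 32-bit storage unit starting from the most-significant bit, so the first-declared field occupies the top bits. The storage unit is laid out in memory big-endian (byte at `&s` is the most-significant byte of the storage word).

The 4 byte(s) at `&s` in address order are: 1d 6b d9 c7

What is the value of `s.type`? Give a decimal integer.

[0]=0x1d [1]=0x6b [2]=0xd9 [3]=0xc7 (big-endian) → word 0x1d6bd9c7
id:2 @ bit 30 → (0x1d6bd9c7>>30)&0x3 = 0x0
type:16 @ bit 14 → (0x1d6bd9c7>>14)&0xffff = 0x75af  ←
chan:14 @ bit 0 → (0x1d6bd9c7>>0)&0x3fff = 0x19c7
type signed 16b, MSB=0: value = 30127

30127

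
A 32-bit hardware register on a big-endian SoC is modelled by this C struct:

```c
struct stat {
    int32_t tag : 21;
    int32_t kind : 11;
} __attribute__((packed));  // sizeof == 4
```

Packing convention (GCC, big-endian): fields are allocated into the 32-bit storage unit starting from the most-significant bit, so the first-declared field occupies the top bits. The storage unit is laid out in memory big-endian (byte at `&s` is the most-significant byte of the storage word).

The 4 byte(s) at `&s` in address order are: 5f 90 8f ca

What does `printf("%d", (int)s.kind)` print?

-54

[0]=0x5f [1]=0x90 [2]=0x8f [3]=0xca (big-endian) → word 0x5f908fca
tag [11+:21] = (word>>11) & 0x1fffff = 782865
kind [0+:11] = (word>>0) & 0x7ff = 1994  ←
kind signed 11b, MSB=1: 1994 - 2048 = -54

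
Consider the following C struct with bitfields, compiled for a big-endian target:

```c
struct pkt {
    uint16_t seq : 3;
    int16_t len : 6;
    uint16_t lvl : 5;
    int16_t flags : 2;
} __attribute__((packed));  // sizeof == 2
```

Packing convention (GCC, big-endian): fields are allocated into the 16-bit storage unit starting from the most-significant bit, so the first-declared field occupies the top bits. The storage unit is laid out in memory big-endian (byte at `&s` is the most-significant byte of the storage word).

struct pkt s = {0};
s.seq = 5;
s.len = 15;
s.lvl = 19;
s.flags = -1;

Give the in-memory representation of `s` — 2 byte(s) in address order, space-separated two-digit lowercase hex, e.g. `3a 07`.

seq:3 = 5 → 0x5 << 13 → word 0xa000
len:6 = 15 → 0xf << 7 → word 0xa780
lvl:5 = 19 → 0x13 << 2 → word 0xa7cc
flags:2 = -1 → 0x3 << 0 → word 0xa7cf
word = 0xa7cf → big-endian bytes:
  [0]=0xa7  [1]=0xcf

a7 cf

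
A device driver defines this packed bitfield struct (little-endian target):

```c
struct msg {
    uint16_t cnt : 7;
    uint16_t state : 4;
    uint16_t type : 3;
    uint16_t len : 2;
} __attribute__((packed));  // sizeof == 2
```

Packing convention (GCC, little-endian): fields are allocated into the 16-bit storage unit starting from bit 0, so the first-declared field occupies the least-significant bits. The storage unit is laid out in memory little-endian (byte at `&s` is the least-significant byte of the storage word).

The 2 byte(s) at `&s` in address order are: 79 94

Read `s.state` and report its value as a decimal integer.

8

[0]=0x79 [1]=0x94 (little-endian) → word 0x9479
cnt [0+:7] = (word>>0) & 0x7f = 121
state [7+:4] = (word>>7) & 0xf = 8  ←
type [11+:3] = (word>>11) & 0x7 = 2
len [14+:2] = (word>>14) & 0x3 = 2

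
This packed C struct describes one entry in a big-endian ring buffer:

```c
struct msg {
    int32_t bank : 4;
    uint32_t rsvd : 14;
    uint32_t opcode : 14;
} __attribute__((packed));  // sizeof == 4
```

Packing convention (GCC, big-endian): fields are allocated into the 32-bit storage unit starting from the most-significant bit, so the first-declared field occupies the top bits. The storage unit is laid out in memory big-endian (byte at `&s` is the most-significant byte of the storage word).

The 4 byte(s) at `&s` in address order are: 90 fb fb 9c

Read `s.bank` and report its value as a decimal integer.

-7

[0]=0x90 [1]=0xfb [2]=0xfb [3]=0x9c (big-endian) → word 0x90fbfb9c
bank [28+:4] = (word>>28) & 0xf = 9  ←
rsvd [14+:14] = (word>>14) & 0x3fff = 1007
opcode [0+:14] = (word>>0) & 0x3fff = 15260
bank signed 4b, MSB=1: 9 - 16 = -7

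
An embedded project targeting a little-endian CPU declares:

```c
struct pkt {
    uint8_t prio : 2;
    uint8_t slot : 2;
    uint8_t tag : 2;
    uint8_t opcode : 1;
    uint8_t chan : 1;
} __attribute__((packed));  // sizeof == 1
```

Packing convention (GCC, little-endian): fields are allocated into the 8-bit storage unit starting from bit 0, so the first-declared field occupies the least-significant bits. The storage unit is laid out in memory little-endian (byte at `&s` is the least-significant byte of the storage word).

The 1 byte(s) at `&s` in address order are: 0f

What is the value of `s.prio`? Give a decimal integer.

[0]=0x0f (little-endian) → word 0x0f
prio [0+:2] = (word>>0) & 0x3 = 3  ←
slot [2+:2] = (word>>2) & 0x3 = 3
tag [4+:2] = (word>>4) & 0x3 = 0
opcode [6+:1] = (word>>6) & 0x1 = 0
chan [7+:1] = (word>>7) & 0x1 = 0

3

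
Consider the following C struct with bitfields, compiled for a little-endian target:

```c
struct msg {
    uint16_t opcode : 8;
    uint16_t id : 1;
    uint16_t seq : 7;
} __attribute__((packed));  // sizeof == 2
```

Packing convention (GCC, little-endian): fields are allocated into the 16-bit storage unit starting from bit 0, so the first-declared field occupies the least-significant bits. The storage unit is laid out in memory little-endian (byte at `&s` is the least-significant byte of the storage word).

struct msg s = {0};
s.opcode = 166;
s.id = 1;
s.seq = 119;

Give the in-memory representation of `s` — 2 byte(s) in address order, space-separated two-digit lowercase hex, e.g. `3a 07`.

opcode (8b) val=166 bits=0xa6 at bit 0: 0x00a6
id (1b) val=1 bits=0x1 at bit 8: 0x01a6
seq (7b) val=119 bits=0x77 at bit 9: 0xefa6
word = 0xefa6 → little-endian bytes:
  [0]=0xa6  [1]=0xef

a6 ef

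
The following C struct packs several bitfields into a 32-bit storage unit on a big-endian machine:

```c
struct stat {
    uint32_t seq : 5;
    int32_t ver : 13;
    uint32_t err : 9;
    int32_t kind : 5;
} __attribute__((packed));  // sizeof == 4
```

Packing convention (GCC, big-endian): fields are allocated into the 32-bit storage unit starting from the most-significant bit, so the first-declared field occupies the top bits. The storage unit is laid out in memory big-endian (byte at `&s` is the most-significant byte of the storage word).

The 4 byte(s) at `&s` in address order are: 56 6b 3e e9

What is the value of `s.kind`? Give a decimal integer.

[0]=0x56 [1]=0x6b [2]=0x3e [3]=0xe9 (big-endian) → word 0x566b3ee9
seq:5 @ bit 27 → (0x566b3ee9>>27)&0x1f = 0xa
ver:13 @ bit 14 → (0x566b3ee9>>14)&0x1fff = 0x19ac
err:9 @ bit 5 → (0x566b3ee9>>5)&0x1ff = 0x1f7
kind:5 @ bit 0 → (0x566b3ee9>>0)&0x1f = 0x9  ←
kind signed 5b, MSB=0: value = 9

9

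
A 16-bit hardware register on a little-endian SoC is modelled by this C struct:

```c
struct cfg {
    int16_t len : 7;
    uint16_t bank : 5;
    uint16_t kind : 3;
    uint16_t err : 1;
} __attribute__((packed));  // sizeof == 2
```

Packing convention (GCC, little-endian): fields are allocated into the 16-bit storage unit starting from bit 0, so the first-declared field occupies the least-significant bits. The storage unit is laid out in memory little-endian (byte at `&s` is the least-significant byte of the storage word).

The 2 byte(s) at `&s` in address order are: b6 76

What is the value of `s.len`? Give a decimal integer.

[0]=0xb6 [1]=0x76 (little-endian) → word 0x76b6
len [0+:7] = (word>>0) & 0x7f = 54  ←
bank [7+:5] = (word>>7) & 0x1f = 13
kind [12+:3] = (word>>12) & 0x7 = 7
err [15+:1] = (word>>15) & 0x1 = 0
len signed 7b, MSB=0: value = 54

54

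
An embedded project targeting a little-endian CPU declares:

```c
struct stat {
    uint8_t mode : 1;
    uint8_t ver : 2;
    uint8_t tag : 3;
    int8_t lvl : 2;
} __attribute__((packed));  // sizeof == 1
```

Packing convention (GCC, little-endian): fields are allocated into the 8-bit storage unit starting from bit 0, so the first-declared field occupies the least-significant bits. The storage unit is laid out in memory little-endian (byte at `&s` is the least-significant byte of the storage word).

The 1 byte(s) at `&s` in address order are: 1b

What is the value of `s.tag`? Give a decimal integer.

[0]=0x1b (little-endian) → word 0x1b
mode [0+:1] = (word>>0) & 0x1 = 1
ver [1+:2] = (word>>1) & 0x3 = 1
tag [3+:3] = (word>>3) & 0x7 = 3  ←
lvl [6+:2] = (word>>6) & 0x3 = 0

3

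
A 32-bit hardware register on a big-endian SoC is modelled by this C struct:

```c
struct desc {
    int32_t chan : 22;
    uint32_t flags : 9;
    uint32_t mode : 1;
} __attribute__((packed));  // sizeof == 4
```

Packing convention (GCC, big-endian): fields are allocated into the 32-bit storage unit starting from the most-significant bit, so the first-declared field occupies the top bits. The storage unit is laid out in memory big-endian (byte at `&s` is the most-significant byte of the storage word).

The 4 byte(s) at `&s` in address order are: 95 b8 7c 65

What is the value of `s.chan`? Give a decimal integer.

-1741281

[0]=0x95 [1]=0xb8 [2]=0x7c [3]=0x65 (big-endian) → word 0x95b87c65
chan:22 @ bit 10 → (0x95b87c65>>10)&0x3fffff = 0x256e1f  ←
flags:9 @ bit 1 → (0x95b87c65>>1)&0x1ff = 0x32
mode:1 @ bit 0 → (0x95b87c65>>0)&0x1 = 0x1
chan signed 22b, MSB=1: 2453023 - 4194304 = -1741281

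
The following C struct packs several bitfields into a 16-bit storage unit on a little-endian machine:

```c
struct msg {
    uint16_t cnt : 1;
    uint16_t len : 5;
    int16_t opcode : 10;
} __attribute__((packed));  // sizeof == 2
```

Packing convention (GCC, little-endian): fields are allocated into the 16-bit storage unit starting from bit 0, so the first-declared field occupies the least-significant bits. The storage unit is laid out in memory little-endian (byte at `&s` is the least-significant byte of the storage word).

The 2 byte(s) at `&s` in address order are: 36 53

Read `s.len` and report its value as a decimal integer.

[0]=0x36 [1]=0x53 (little-endian) → word 0x5336
cnt [0+:1] = (word>>0) & 0x1 = 0
len [1+:5] = (word>>1) & 0x1f = 27  ←
opcode [6+:10] = (word>>6) & 0x3ff = 332

27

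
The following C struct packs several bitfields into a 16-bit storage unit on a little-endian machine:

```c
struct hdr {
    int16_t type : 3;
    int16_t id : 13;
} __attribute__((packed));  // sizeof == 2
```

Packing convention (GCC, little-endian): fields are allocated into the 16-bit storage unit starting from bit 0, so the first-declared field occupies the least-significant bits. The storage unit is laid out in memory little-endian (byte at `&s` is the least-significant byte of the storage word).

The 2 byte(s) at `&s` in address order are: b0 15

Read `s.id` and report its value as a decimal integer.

[0]=0xb0 [1]=0x15 (little-endian) → word 0x15b0
type:3 @ bit 0 → (0x15b0>>0)&0x7 = 0x0
id:13 @ bit 3 → (0x15b0>>3)&0x1fff = 0x2b6  ←
id signed 13b, MSB=0: value = 694

694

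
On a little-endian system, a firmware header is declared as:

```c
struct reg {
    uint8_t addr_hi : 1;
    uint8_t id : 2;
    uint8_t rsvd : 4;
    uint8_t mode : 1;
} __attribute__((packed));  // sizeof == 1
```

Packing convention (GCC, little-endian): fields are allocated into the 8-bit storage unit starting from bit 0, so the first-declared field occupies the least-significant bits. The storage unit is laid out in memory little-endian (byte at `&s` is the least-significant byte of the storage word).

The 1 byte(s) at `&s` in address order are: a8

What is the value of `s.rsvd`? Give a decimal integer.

[0]=0xa8 (little-endian) → word 0xa8
addr_hi [0+:1] = (word>>0) & 0x1 = 0
id [1+:2] = (word>>1) & 0x3 = 0
rsvd [3+:4] = (word>>3) & 0xf = 5  ←
mode [7+:1] = (word>>7) & 0x1 = 1

5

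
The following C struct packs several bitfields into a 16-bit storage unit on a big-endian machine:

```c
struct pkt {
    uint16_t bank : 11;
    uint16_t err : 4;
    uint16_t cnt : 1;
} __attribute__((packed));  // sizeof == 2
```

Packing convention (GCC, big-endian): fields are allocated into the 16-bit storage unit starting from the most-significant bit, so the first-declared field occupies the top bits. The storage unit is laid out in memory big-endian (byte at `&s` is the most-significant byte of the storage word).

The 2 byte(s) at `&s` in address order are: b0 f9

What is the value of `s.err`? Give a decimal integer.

12

[0]=0xb0 [1]=0xf9 (big-endian) → word 0xb0f9
bank [5+:11] = (word>>5) & 0x7ff = 1415
err [1+:4] = (word>>1) & 0xf = 12  ←
cnt [0+:1] = (word>>0) & 0x1 = 1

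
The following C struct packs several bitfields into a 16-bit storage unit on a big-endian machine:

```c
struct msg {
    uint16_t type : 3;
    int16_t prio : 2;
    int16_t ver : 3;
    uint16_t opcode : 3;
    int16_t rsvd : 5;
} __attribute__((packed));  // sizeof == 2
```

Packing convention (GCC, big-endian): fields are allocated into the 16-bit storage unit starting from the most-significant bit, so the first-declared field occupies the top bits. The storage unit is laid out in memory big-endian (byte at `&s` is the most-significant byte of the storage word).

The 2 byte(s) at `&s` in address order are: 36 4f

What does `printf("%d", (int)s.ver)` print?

[0]=0x36 [1]=0x4f (big-endian) → word 0x364f
type [13+:3] = (word>>13) & 0x7 = 1
prio [11+:2] = (word>>11) & 0x3 = 2
ver [8+:3] = (word>>8) & 0x7 = 6  ←
opcode [5+:3] = (word>>5) & 0x7 = 2
rsvd [0+:5] = (word>>0) & 0x1f = 15
ver signed 3b, MSB=1: 6 - 8 = -2

-2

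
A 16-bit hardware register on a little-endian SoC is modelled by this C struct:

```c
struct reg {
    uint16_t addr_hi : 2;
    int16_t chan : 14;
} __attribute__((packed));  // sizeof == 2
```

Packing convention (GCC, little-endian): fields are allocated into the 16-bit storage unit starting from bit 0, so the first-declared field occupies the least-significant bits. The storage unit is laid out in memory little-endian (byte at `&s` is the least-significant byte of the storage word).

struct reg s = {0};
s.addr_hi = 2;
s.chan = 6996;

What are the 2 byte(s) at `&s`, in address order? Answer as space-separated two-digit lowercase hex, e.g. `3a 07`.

52 6d

[0+:2] addr_hi=2 & 0x3 = 0x2; word=0x0002
[2+:14] chan=6996 & 0x3fff = 0x1b54; word=0x6d52
word = 0x6d52 → little-endian bytes:
  [0]=0x52  [1]=0x6d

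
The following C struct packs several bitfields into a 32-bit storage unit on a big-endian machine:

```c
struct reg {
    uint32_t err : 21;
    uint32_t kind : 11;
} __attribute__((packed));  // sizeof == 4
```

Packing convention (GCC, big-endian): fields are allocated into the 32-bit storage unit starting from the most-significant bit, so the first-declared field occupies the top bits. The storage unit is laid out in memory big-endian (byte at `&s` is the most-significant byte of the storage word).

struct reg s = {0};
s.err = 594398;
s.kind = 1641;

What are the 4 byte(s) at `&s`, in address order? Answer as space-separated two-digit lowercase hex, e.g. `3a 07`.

err:21 = 594398 → 0x911de << 11 → word 0x488ef000
kind:11 = 1641 → 0x669 << 0 → word 0x488ef669
word = 0x488ef669 → big-endian bytes:
  [0]=0x48  [1]=0x8e  [2]=0xf6  [3]=0x69

48 8e f6 69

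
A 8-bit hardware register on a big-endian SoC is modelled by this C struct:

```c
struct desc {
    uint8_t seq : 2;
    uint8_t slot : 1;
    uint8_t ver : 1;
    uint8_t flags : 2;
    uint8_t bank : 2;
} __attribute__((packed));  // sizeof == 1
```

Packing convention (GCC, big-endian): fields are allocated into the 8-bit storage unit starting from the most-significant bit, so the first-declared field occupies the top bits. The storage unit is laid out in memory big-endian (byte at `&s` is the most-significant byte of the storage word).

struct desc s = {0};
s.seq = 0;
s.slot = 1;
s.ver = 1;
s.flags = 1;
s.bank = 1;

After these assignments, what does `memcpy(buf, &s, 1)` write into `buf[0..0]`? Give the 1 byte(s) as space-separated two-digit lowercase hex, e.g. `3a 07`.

35

[6+:2] seq=0 & 0x3 = 0x0; word=0x00
[5+:1] slot=1 & 0x1 = 0x1; word=0x20
[4+:1] ver=1 & 0x1 = 0x1; word=0x30
[2+:2] flags=1 & 0x3 = 0x1; word=0x34
[0+:2] bank=1 & 0x3 = 0x1; word=0x35
word = 0x35 → big-endian bytes:
  [0]=0x35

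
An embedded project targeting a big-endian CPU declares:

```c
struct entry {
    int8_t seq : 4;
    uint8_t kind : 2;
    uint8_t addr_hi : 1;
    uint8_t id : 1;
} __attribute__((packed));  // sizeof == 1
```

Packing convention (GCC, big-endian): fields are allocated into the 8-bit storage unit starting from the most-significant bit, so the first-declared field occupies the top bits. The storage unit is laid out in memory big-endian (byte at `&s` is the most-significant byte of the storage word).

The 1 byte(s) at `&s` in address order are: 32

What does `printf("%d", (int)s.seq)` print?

[0]=0x32 (big-endian) → word 0x32
seq:4 @ bit 4 → (0x32>>4)&0xf = 0x3  ←
kind:2 @ bit 2 → (0x32>>2)&0x3 = 0x0
addr_hi:1 @ bit 1 → (0x32>>1)&0x1 = 0x1
id:1 @ bit 0 → (0x32>>0)&0x1 = 0x0
seq signed 4b, MSB=0: value = 3

3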